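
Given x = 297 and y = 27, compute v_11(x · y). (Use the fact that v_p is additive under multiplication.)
v_11(8019) = 1

v_p(x) = 1 (factor: 297 = 11^1 · 27); v_p(y) = 0 (factor: 27 = 11^0 · 27). Additivity: v_p(xy) = v_p(x) + v_p(y) = 1 + 0 = 1. (Direct check: xy = 8019 = 11^1 · (729).)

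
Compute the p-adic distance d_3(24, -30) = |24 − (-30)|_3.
d_3(24, -30) = 1/27

Step 1 — x − y = 24 − (-30) = 54. Step 2 — v_3(54) = 3 (factor: 54 = (3^3 · 2); the sign does not affect v_p). Step 3 — |x − y|_3 = 3^{-3} = 1/27.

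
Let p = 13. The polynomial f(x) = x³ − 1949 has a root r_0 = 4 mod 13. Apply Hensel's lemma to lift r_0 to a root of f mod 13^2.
r_1 = 82 (mod 169)

Hensel: r_{i+1} = r_i − f(r_i)/f′(r_i) mod 13^{i+2}, where f′(x) = 3x². Iterate:
  r_0 = 4 (mod 13)
  r_1 = 82 (mod 169)
Final: r = 82 with f(r) ≡ 0 mod 13^2.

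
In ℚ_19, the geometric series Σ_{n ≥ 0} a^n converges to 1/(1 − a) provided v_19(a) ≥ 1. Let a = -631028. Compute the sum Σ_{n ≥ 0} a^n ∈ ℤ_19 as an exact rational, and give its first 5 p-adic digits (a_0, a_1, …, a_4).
Σ a^n = 1/(1 − a) = 1/631029;  first 5 digits = (1, 0, 0, 3, 14)

v_19(a) = 3 ≥ 1, so the series converges in ℤ_19 to 1/(1 − a) = 1/(1 − (-631028)) = 1/631029. Expand this rational in ℤ_19: compute digits iteratively via d_i = x_i mod 19, x_{i+1} = (x_i − d_i)/19. The first 5 digits are (1, 0, 0, 3, 14).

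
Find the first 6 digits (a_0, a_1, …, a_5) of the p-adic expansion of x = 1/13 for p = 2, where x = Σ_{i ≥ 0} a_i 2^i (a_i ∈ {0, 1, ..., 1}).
(a_0, …, a_5) = (1, 0, 1, 0, 0, 0)

v_2(1/13) = 0 (numerator and denominator both coprime to 2), so x ∈ ℤ_2^×. Compute digits iteratively via a_i = x_i mod 2, x_{i+1} = (x_i − a_i)/2, with x_0 = x:
  x_0 = 1/13;  a_0 = 1;  x_1 = (x_0 − 1)/2 = -6/13
  x_1 = -6/13;  a_1 = 0;  x_2 = (x_1 − 0)/2 = -3/13
  x_2 = -3/13;  a_2 = 1;  x_3 = (x_2 − 1)/2 = -8/13
  x_3 = -8/13;  a_3 = 0;  x_4 = (x_3 − 0)/2 = -4/13
  x_4 = -4/13;  a_4 = 0;  x_5 = (x_4 − 0)/2 = -2/13
  x_5 = -2/13;  a_5 = 0;  x_6 = (x_5 − 0)/2 = -1/13
Digits: (1, 0, 1, 0, 0, 0).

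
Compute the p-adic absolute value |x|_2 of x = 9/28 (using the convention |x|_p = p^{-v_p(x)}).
|9/28|_2 = 4

Step 1 — compute v_2(x) by factoring powers of 2 out of the numerator and denominator: v_2(9/28) = -2. Step 2 — apply |x|_p = p^{-v_p(x)} = 2^{2} = 4.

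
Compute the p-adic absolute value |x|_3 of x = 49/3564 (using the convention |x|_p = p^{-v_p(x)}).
|49/3564|_3 = 81

Step 1 — compute v_3(x) by factoring powers of 3 out of the numerator and denominator: v_3(49/3564) = -4. Step 2 — apply |x|_p = p^{-v_p(x)} = 3^{4} = 81.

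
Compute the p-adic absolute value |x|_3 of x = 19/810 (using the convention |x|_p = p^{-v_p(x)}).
|19/810|_3 = 81

Step 1 — compute v_3(x) by factoring powers of 3 out of the numerator and denominator: v_3(19/810) = -4. Step 2 — apply |x|_p = p^{-v_p(x)} = 3^{4} = 81.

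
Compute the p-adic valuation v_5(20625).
v_5(20625) = 4

v_5(n) is the largest exponent k such that 5^k divides n. Factor out: 20625 = 5^4 · 33. (Sign doesn't affect v_p.) So v_5(20625) = 4.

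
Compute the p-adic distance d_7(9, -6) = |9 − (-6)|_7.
d_7(9, -6) = 1

Step 1 — x − y = 9 − (-6) = 15. Step 2 — v_7(15) = 0 (factor: 15 = (7^0 · 15); the sign does not affect v_p). Step 3 — |x − y|_7 = 7^{0} = 1.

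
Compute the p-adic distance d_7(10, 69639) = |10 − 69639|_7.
d_7(10, 69639) = 1/2401

Step 1 — x − y = 10 − 69639 = -69629. Step 2 — v_7(-69629) = 4 (factor: -69629 = −(7^4 · 29); the sign does not affect v_p). Step 3 — |x − y|_7 = 7^{-4} = 1/2401.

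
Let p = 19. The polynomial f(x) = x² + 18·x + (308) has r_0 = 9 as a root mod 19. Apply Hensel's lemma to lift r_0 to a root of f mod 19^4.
r_3 = 95769 (mod 130321)

Hensel: r_{i+1} = r_i − f(r_i)·(f′(r_i))^{-1} mod 19^{i+2}, f′(x) = 2x + 18. Iterate:
  r_0 = 9 (mod 19)
  r_1 = 104 (mod 361)
  r_2 = 6602 (mod 6859)
  r_3 = 95769 (mod 130321)
Final: r = 95769 satisfies f(r) ≡ 0 mod 19^4.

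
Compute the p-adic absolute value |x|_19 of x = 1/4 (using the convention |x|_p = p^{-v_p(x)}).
|1/4|_19 = 1

Step 1 — compute v_19(x) by factoring powers of 19 out of the numerator and denominator: v_19(1/4) = 0. Step 2 — apply |x|_p = p^{-v_p(x)} = 19^{0} = 1.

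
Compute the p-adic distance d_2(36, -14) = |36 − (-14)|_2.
d_2(36, -14) = 1/2

Step 1 — x − y = 36 − (-14) = 50. Step 2 — v_2(50) = 1 (factor: 50 = (2^1 · 25); the sign does not affect v_p). Step 3 — |x − y|_2 = 2^{-1} = 1/2.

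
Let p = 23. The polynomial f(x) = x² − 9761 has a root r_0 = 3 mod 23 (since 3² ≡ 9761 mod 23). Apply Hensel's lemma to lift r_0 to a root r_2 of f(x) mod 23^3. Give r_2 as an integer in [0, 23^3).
r_2 = 2510 (mod 12167)

Hensel's recurrence: r_{i+1} = r_i − f(r_i)·(f′(r_i))^{-1} mod 23^{i+2}, with f′(x) = 2x. Iterate:
  r_0 = 3 (mod 23)
  r_1 = 394 (mod 529)
  r_2 = 2510 (mod 12167)
Final: r_2 = 2510, and one checks f(r_2) ≡ 0 mod 23^3.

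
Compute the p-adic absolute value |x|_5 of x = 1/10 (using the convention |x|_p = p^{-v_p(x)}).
|1/10|_5 = 5

Step 1 — compute v_5(x) by factoring powers of 5 out of the numerator and denominator: v_5(1/10) = -1. Step 2 — apply |x|_p = p^{-v_p(x)} = 5^{1} = 5.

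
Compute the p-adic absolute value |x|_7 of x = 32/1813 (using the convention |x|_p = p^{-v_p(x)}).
|32/1813|_7 = 49

Step 1 — compute v_7(x) by factoring powers of 7 out of the numerator and denominator: v_7(32/1813) = -2. Step 2 — apply |x|_p = p^{-v_p(x)} = 7^{2} = 49.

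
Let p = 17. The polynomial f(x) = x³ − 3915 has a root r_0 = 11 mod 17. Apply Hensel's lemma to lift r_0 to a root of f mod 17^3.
r_2 = 2272 (mod 4913)

Hensel: r_{i+1} = r_i − f(r_i)/f′(r_i) mod 17^{i+2}, where f′(x) = 3x². Iterate:
  r_0 = 11 (mod 17)
  r_1 = 249 (mod 289)
  r_2 = 2272 (mod 4913)
Final: r = 2272 with f(r) ≡ 0 mod 17^3.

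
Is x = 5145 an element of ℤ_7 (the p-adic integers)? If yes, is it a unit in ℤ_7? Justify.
x ∈ ℤ_7 but not a unit; v_7(x) = 3 > 0

ℤ_7 = {x ∈ ℚ_7 : v_7(x) ≥ 0} and ℤ_7^× = {x ∈ ℤ_7 : v_7(x) = 0}. Here v_7(5145) = v_7(num) − v_7(den) = 3; compare against these criteria.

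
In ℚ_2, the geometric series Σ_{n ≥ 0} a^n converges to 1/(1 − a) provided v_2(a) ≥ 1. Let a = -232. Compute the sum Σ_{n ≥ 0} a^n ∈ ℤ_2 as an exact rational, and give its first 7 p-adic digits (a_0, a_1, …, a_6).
Σ a^n = 1/(1 − a) = 1/233;  first 7 digits = (1, 0, 0, 1, 1, 0, 1)

v_2(a) = 3 ≥ 1, so the series converges in ℤ_2 to 1/(1 − a) = 1/(1 − (-232)) = 1/233. Expand this rational in ℤ_2: compute digits iteratively via d_i = x_i mod 2, x_{i+1} = (x_i − d_i)/2. The first 7 digits are (1, 0, 0, 1, 1, 0, 1).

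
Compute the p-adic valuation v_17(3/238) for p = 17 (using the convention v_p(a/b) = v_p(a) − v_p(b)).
v_17(3/238) = -1

Factor powers of 17 from the numerator and denominator of the reduced fraction: 3 = 17^0 · 3 and 238 = 17^1 · 14. Apply v_p(a/b) = v_p(a) − v_p(b): v_17(3/238) = 0 − 1 = -1.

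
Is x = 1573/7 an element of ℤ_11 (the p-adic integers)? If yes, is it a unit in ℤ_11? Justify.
x ∈ ℤ_11 but not a unit; v_11(x) = 2 > 0

ℤ_11 = {x ∈ ℚ_11 : v_11(x) ≥ 0} and ℤ_11^× = {x ∈ ℤ_11 : v_11(x) = 0}. Here v_11(1573/7) = v_11(num) − v_11(den) = 2; compare against these criteria.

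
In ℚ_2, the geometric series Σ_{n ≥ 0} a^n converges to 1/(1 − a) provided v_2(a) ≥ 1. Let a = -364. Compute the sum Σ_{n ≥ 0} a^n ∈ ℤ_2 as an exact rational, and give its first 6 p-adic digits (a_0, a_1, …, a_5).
Σ a^n = 1/(1 − a) = 1/365;  first 6 digits = (1, 0, 1, 0, 0, 1)

v_2(a) = 2 ≥ 1, so the series converges in ℤ_2 to 1/(1 − a) = 1/(1 − (-364)) = 1/365. Expand this rational in ℤ_2: compute digits iteratively via d_i = x_i mod 2, x_{i+1} = (x_i − d_i)/2. The first 6 digits are (1, 0, 1, 0, 0, 1).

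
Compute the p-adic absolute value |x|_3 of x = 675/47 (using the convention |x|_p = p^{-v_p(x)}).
|675/47|_3 = 1/27

Step 1 — compute v_3(x) by factoring powers of 3 out of the numerator and denominator: v_3(675/47) = 3. Step 2 — apply |x|_p = p^{-v_p(x)} = 3^{-3} = 1/27.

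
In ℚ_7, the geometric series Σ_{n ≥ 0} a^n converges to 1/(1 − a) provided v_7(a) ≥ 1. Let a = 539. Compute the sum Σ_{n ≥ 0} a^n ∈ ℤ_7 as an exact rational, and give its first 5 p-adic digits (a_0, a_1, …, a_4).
Σ a^n = 1/(1 − a) = -1/538;  first 5 digits = (1, 0, 4, 1, 2)

v_7(a) = 2 ≥ 1, so the series converges in ℤ_7 to 1/(1 − a) = 1/(1 − 539) = -1/538. Expand this rational in ℤ_7: compute digits iteratively via d_i = x_i mod 7, x_{i+1} = (x_i − d_i)/7. The first 5 digits are (1, 0, 4, 1, 2).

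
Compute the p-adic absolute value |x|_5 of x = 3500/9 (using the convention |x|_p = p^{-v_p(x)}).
|3500/9|_5 = 1/125

Step 1 — compute v_5(x) by factoring powers of 5 out of the numerator and denominator: v_5(3500/9) = 3. Step 2 — apply |x|_p = p^{-v_p(x)} = 5^{-3} = 1/125.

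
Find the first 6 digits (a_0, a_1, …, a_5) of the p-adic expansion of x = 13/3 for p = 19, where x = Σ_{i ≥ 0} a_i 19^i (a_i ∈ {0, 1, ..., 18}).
(a_0, …, a_5) = (17, 12, 12, 12, 12, 12)

v_19(13/3) = 0 (numerator and denominator both coprime to 19), so x ∈ ℤ_19^×. Compute digits iteratively via a_i = x_i mod 19, x_{i+1} = (x_i − a_i)/19, with x_0 = x:
  x_0 = 13/3;  a_0 = 17;  x_1 = (x_0 − 17)/19 = -2/3
  x_1 = -2/3;  a_1 = 12;  x_2 = (x_1 − 12)/19 = -2/3
  x_2 = -2/3;  a_2 = 12;  x_3 = (x_2 − 12)/19 = -2/3
  x_3 = -2/3;  a_3 = 12;  x_4 = (x_3 − 12)/19 = -2/3
  x_4 = -2/3;  a_4 = 12;  x_5 = (x_4 − 12)/19 = -2/3
  x_5 = -2/3;  a_5 = 12;  x_6 = (x_5 − 12)/19 = -2/3
Digits: (17, 12, 12, 12, 12, 12).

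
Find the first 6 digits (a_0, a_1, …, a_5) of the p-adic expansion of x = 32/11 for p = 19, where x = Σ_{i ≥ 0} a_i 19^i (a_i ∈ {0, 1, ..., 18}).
(a_0, …, a_5) = (15, 8, 3, 5, 17, 6)

v_19(32/11) = 0 (numerator and denominator both coprime to 19), so x ∈ ℤ_19^×. Compute digits iteratively via a_i = x_i mod 19, x_{i+1} = (x_i − a_i)/19, with x_0 = x:
  x_0 = 32/11;  a_0 = 15;  x_1 = (x_0 − 15)/19 = -7/11
  x_1 = -7/11;  a_1 = 8;  x_2 = (x_1 − 8)/19 = -5/11
  x_2 = -5/11;  a_2 = 3;  x_3 = (x_2 − 3)/19 = -2/11
  x_3 = -2/11;  a_3 = 5;  x_4 = (x_3 − 5)/19 = -3/11
  x_4 = -3/11;  a_4 = 17;  x_5 = (x_4 − 17)/19 = -10/11
  x_5 = -10/11;  a_5 = 6;  x_6 = (x_5 − 6)/19 = -4/11
Digits: (15, 8, 3, 5, 17, 6).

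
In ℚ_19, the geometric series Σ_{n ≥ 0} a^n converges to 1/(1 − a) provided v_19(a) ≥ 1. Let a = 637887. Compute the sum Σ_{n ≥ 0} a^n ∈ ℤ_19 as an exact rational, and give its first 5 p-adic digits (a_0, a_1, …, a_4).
Σ a^n = 1/(1 − a) = -1/637886;  first 5 digits = (1, 0, 0, 17, 4)

v_19(a) = 3 ≥ 1, so the series converges in ℤ_19 to 1/(1 − a) = 1/(1 − 637887) = -1/637886. Expand this rational in ℤ_19: compute digits iteratively via d_i = x_i mod 19, x_{i+1} = (x_i − d_i)/19. The first 5 digits are (1, 0, 0, 17, 4).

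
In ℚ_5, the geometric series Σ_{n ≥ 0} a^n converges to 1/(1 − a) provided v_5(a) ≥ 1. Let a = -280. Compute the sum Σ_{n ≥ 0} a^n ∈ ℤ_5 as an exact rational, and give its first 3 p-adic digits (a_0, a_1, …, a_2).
Σ a^n = 1/(1 − a) = 1/281;  first 3 digits = (1, 4, 4)

v_5(a) = 1 ≥ 1, so the series converges in ℤ_5 to 1/(1 − a) = 1/(1 − (-280)) = 1/281. Expand this rational in ℤ_5: compute digits iteratively via d_i = x_i mod 5, x_{i+1} = (x_i − d_i)/5. The first 3 digits are (1, 4, 4).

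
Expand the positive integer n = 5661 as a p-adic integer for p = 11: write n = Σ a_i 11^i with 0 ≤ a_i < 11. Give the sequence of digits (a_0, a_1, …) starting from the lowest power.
(a_0, a_1, …) = (7, 8, 2, 4)

Repeated division by 11 gives the digits low-to-high: 5661 = 7 + 8·11^1 + 2·11^2 + 4·11^3. Digit sequence: (7, 8, 2, 4).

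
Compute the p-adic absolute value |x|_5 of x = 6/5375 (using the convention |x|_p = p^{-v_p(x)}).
|6/5375|_5 = 125

Step 1 — compute v_5(x) by factoring powers of 5 out of the numerator and denominator: v_5(6/5375) = -3. Step 2 — apply |x|_p = p^{-v_p(x)} = 5^{3} = 125.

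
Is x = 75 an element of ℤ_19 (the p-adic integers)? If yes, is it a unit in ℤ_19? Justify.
x ∈ ℤ_19^× (unit); v_19(x) = 0

ℤ_19 = {x ∈ ℚ_19 : v_19(x) ≥ 0} and ℤ_19^× = {x ∈ ℤ_19 : v_19(x) = 0}. Here v_19(75) = v_19(num) − v_19(den) = 0; compare against these criteria.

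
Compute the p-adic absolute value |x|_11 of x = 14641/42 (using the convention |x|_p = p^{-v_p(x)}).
|14641/42|_11 = 1/14641

Step 1 — compute v_11(x) by factoring powers of 11 out of the numerator and denominator: v_11(14641/42) = 4. Step 2 — apply |x|_p = p^{-v_p(x)} = 11^{-4} = 1/14641.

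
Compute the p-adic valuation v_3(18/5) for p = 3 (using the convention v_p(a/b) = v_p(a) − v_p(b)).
v_3(18/5) = 2

Factor powers of 3 from the numerator and denominator of the reduced fraction: 18 = 3^2 · 2 and 5 = 3^0 · 5. Apply v_p(a/b) = v_p(a) − v_p(b): v_3(18/5) = 2 − 0 = 2.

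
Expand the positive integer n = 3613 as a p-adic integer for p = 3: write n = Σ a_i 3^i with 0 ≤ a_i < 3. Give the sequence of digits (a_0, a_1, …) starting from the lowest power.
(a_0, a_1, …) = (1, 1, 2, 1, 2, 2, 1, 1)

Repeated division by 3 gives the digits low-to-high: 3613 = 1 + 1·3^1 + 2·3^2 + 1·3^3 + 2·3^4 + 2·3^5 + 1·3^6 + 1·3^7. Digit sequence: (1, 1, 2, 1, 2, 2, 1, 1).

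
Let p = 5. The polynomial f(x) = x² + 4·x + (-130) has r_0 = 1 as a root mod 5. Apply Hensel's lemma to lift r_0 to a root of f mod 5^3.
r_2 = 1 (mod 125)

Hensel: r_{i+1} = r_i − f(r_i)·(f′(r_i))^{-1} mod 5^{i+2}, f′(x) = 2x + 4. Iterate:
  r_0 = 1 (mod 5)
  r_1 = 1 (mod 25)
  r_2 = 1 (mod 125)
Final: r = 1 satisfies f(r) ≡ 0 mod 5^3.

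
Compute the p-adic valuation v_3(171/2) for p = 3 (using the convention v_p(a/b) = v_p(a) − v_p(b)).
v_3(171/2) = 2

Factor powers of 3 from the numerator and denominator of the reduced fraction: 171 = 3^2 · 19 and 2 = 3^0 · 2. Apply v_p(a/b) = v_p(a) − v_p(b): v_3(171/2) = 2 − 0 = 2.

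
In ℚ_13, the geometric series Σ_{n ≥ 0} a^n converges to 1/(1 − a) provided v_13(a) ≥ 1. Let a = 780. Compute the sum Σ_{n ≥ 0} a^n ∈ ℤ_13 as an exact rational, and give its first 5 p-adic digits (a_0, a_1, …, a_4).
Σ a^n = 1/(1 − a) = -1/779;  first 5 digits = (1, 8, 3, 9, 10)

v_13(a) = 1 ≥ 1, so the series converges in ℤ_13 to 1/(1 − a) = 1/(1 − 780) = -1/779. Expand this rational in ℤ_13: compute digits iteratively via d_i = x_i mod 13, x_{i+1} = (x_i − d_i)/13. The first 5 digits are (1, 8, 3, 9, 10).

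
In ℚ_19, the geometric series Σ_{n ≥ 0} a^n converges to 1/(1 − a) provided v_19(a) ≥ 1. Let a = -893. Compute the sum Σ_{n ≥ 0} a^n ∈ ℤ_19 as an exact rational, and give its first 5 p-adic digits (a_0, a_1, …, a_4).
Σ a^n = 1/(1 − a) = 1/894;  first 5 digits = (1, 10, 2, 14, 0)

v_19(a) = 1 ≥ 1, so the series converges in ℤ_19 to 1/(1 − a) = 1/(1 − (-893)) = 1/894. Expand this rational in ℤ_19: compute digits iteratively via d_i = x_i mod 19, x_{i+1} = (x_i − d_i)/19. The first 5 digits are (1, 10, 2, 14, 0).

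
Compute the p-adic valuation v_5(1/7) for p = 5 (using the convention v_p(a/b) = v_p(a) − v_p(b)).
v_5(1/7) = 0

Factor powers of 5 from the numerator and denominator of the reduced fraction: 1 = 5^0 · 1 and 7 = 5^0 · 7. Apply v_p(a/b) = v_p(a) − v_p(b): v_5(1/7) = 0 − 0 = 0.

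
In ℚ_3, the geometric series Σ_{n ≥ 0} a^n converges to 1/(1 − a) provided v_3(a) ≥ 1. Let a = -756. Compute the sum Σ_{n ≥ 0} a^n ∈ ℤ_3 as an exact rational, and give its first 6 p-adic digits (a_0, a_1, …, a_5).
Σ a^n = 1/(1 − a) = 1/757;  first 6 digits = (1, 0, 0, 2, 2, 2)

v_3(a) = 3 ≥ 1, so the series converges in ℤ_3 to 1/(1 − a) = 1/(1 − (-756)) = 1/757. Expand this rational in ℤ_3: compute digits iteratively via d_i = x_i mod 3, x_{i+1} = (x_i − d_i)/3. The first 6 digits are (1, 0, 0, 2, 2, 2).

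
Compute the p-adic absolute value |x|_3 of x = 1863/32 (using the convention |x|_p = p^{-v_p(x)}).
|1863/32|_3 = 1/81

Step 1 — compute v_3(x) by factoring powers of 3 out of the numerator and denominator: v_3(1863/32) = 4. Step 2 — apply |x|_p = p^{-v_p(x)} = 3^{-4} = 1/81.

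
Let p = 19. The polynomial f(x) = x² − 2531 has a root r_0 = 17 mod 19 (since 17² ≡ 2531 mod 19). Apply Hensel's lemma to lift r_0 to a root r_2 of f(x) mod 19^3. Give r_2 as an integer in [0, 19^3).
r_2 = 1081 (mod 6859)

Hensel's recurrence: r_{i+1} = r_i − f(r_i)·(f′(r_i))^{-1} mod 19^{i+2}, with f′(x) = 2x. Iterate:
  r_0 = 17 (mod 19)
  r_1 = 359 (mod 361)
  r_2 = 1081 (mod 6859)
Final: r_2 = 1081, and one checks f(r_2) ≡ 0 mod 19^3.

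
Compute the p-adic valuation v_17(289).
v_17(289) = 2

v_17(n) is the largest exponent k such that 17^k divides n. Factor out: 289 = 17^2 · 1. (Sign doesn't affect v_p.) So v_17(289) = 2.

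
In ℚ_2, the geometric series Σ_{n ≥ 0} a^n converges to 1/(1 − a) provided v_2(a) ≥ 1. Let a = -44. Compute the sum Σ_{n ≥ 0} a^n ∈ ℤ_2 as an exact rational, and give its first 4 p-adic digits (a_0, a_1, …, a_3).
Σ a^n = 1/(1 − a) = 1/45;  first 4 digits = (1, 0, 1, 0)

v_2(a) = 2 ≥ 1, so the series converges in ℤ_2 to 1/(1 − a) = 1/(1 − (-44)) = 1/45. Expand this rational in ℤ_2: compute digits iteratively via d_i = x_i mod 2, x_{i+1} = (x_i − d_i)/2. The first 4 digits are (1, 0, 1, 0).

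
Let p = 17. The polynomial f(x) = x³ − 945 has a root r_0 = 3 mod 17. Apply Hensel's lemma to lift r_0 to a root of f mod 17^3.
r_2 = 2927 (mod 4913)

Hensel: r_{i+1} = r_i − f(r_i)/f′(r_i) mod 17^{i+2}, where f′(x) = 3x². Iterate:
  r_0 = 3 (mod 17)
  r_1 = 37 (mod 289)
  r_2 = 2927 (mod 4913)
Final: r = 2927 with f(r) ≡ 0 mod 17^3.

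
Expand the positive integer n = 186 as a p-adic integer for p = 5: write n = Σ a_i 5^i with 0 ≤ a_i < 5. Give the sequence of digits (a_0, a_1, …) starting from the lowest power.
(a_0, a_1, …) = (1, 2, 2, 1)

Repeated division by 5 gives the digits low-to-high: 186 = 1 + 2·5^1 + 2·5^2 + 1·5^3. Digit sequence: (1, 2, 2, 1).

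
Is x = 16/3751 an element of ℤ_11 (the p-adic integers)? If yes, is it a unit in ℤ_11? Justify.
x ∉ ℤ_11 (v_11(x) = -2 < 0)

ℤ_11 = {x ∈ ℚ_11 : v_11(x) ≥ 0} and ℤ_11^× = {x ∈ ℤ_11 : v_11(x) = 0}. Here v_11(16/3751) = v_11(num) − v_11(den) = -2; compare against these criteria.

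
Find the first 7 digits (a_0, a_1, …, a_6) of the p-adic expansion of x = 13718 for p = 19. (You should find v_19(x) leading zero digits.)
(a_0, …, a_6) = (0, 0, 0, 2, 0, 0, 0)

v_19(13718) = 3, so a_0 = ... = a_2 = 0. Factor out: x = 19^3 · u with u = 2 a unit in ℤ_19. Expand u iteratively via a_{v+i} = u_i mod 19, u_{i+1} = (u_i − a_{v+i})/19:
  u_0 = 2;  a_3 = 2;  u_1 = (u_0 − 2)/19 = 0
  u_1 = 0;  a_4 = 0;  u_2 = (u_1 − 0)/19 = 0
  u_2 = 0;  a_5 = 0;  u_3 = (u_2 − 0)/19 = 0
  u_3 = 0;  a_6 = 0;  u_4 = (u_3 − 0)/19 = 0
Digits: (0, 0, 0, 2, 0, 0, 0).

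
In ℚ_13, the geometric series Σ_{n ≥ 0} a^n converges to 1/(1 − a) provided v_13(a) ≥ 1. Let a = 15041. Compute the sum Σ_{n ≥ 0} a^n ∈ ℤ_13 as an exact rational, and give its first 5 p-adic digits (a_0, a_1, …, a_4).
Σ a^n = 1/(1 − a) = -1/15040;  first 5 digits = (1, 0, 11, 6, 4)

v_13(a) = 2 ≥ 1, so the series converges in ℤ_13 to 1/(1 − a) = 1/(1 − 15041) = -1/15040. Expand this rational in ℤ_13: compute digits iteratively via d_i = x_i mod 13, x_{i+1} = (x_i − d_i)/13. The first 5 digits are (1, 0, 11, 6, 4).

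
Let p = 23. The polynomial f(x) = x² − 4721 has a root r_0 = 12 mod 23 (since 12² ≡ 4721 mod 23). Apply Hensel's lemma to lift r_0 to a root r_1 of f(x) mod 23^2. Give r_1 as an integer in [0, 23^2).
r_1 = 357 (mod 529)

Hensel's recurrence: r_{i+1} = r_i − f(r_i)·(f′(r_i))^{-1} mod 23^{i+2}, with f′(x) = 2x. Iterate:
  r_0 = 12 (mod 23)
  r_1 = 357 (mod 529)
Final: r_1 = 357, and one checks f(r_1) ≡ 0 mod 23^2.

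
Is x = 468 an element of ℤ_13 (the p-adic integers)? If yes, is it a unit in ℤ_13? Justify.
x ∈ ℤ_13 but not a unit; v_13(x) = 1 > 0

ℤ_13 = {x ∈ ℚ_13 : v_13(x) ≥ 0} and ℤ_13^× = {x ∈ ℤ_13 : v_13(x) = 0}. Here v_13(468) = v_13(num) − v_13(den) = 1; compare against these criteria.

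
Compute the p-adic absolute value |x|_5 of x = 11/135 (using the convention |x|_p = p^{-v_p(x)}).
|11/135|_5 = 5

Step 1 — compute v_5(x) by factoring powers of 5 out of the numerator and denominator: v_5(11/135) = -1. Step 2 — apply |x|_p = p^{-v_p(x)} = 5^{1} = 5.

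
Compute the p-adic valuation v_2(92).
v_2(92) = 2

v_2(n) is the largest exponent k such that 2^k divides n. Factor out: 92 = 2^2 · 23. (Sign doesn't affect v_p.) So v_2(92) = 2.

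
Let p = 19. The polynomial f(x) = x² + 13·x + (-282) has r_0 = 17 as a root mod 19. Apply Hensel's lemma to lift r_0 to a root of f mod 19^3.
r_2 = 112 (mod 6859)

Hensel: r_{i+1} = r_i − f(r_i)·(f′(r_i))^{-1} mod 19^{i+2}, f′(x) = 2x + 13. Iterate:
  r_0 = 17 (mod 19)
  r_1 = 112 (mod 361)
  r_2 = 112 (mod 6859)
Final: r = 112 satisfies f(r) ≡ 0 mod 19^3.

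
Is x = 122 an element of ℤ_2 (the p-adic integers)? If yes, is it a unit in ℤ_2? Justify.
x ∈ ℤ_2 but not a unit; v_2(x) = 1 > 0

ℤ_2 = {x ∈ ℚ_2 : v_2(x) ≥ 0} and ℤ_2^× = {x ∈ ℤ_2 : v_2(x) = 0}. Here v_2(122) = v_2(num) − v_2(den) = 1; compare against these criteria.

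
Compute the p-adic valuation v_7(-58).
v_7(-58) = 0

v_7(n) is the largest exponent k such that 7^k divides n. Factor out: -58 = -7^0 · 58. (Sign doesn't affect v_p.) So v_7(-58) = 0.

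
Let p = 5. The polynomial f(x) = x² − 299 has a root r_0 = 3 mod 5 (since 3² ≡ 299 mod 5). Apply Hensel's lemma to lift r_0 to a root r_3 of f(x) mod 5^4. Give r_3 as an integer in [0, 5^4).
r_3 = 243 (mod 625)

Hensel's recurrence: r_{i+1} = r_i − f(r_i)·(f′(r_i))^{-1} mod 5^{i+2}, with f′(x) = 2x. Iterate:
  r_0 = 3 (mod 5)
  r_1 = 18 (mod 25)
  r_2 = 118 (mod 125)
  r_3 = 243 (mod 625)
Final: r_3 = 243, and one checks f(r_3) ≡ 0 mod 5^4.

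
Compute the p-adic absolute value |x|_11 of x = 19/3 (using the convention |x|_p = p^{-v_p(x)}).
|19/3|_11 = 1

Step 1 — compute v_11(x) by factoring powers of 11 out of the numerator and denominator: v_11(19/3) = 0. Step 2 — apply |x|_p = p^{-v_p(x)} = 11^{0} = 1.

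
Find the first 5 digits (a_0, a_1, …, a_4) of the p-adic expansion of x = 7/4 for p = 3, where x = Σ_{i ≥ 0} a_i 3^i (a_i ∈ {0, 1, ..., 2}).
(a_0, …, a_4) = (1, 1, 2, 0, 2)

v_3(7/4) = 0 (numerator and denominator both coprime to 3), so x ∈ ℤ_3^×. Compute digits iteratively via a_i = x_i mod 3, x_{i+1} = (x_i − a_i)/3, with x_0 = x:
  x_0 = 7/4;  a_0 = 1;  x_1 = (x_0 − 1)/3 = 1/4
  x_1 = 1/4;  a_1 = 1;  x_2 = (x_1 − 1)/3 = -1/4
  x_2 = -1/4;  a_2 = 2;  x_3 = (x_2 − 2)/3 = -3/4
  x_3 = -3/4;  a_3 = 0;  x_4 = (x_3 − 0)/3 = -1/4
  x_4 = -1/4;  a_4 = 2;  x_5 = (x_4 − 2)/3 = -3/4
Digits: (1, 1, 2, 0, 2).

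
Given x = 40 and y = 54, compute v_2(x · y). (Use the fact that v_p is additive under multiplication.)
v_2(2160) = 4

v_p(x) = 3 (factor: 40 = 2^3 · 5); v_p(y) = 1 (factor: 54 = 2^1 · 27). Additivity: v_p(xy) = v_p(x) + v_p(y) = 3 + 1 = 4. (Direct check: xy = 2160 = 2^4 · (135).)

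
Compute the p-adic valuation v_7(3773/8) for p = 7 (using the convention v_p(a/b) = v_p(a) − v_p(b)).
v_7(3773/8) = 3

Factor powers of 7 from the numerator and denominator of the reduced fraction: 3773 = 7^3 · 11 and 8 = 7^0 · 8. Apply v_p(a/b) = v_p(a) − v_p(b): v_7(3773/8) = 3 − 0 = 3.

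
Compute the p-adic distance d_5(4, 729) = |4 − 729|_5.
d_5(4, 729) = 1/25

Step 1 — x − y = 4 − 729 = -725. Step 2 — v_5(-725) = 2 (factor: -725 = −(5^2 · 29); the sign does not affect v_p). Step 3 — |x − y|_5 = 5^{-2} = 1/25.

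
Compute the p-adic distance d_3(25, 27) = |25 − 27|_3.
d_3(25, 27) = 1

Step 1 — x − y = 25 − 27 = -2. Step 2 — v_3(-2) = 0 (factor: -2 = −(3^0 · 2); the sign does not affect v_p). Step 3 — |x − y|_3 = 3^{0} = 1.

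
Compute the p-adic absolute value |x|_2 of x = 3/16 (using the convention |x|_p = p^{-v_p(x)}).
|3/16|_2 = 16

Step 1 — compute v_2(x) by factoring powers of 2 out of the numerator and denominator: v_2(3/16) = -4. Step 2 — apply |x|_p = p^{-v_p(x)} = 2^{4} = 16.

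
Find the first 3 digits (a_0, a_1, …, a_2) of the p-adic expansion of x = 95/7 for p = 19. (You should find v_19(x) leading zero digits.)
(a_0, …, a_2) = (0, 17, 10)

v_19(95/7) = 1, so a_0 = ... = a_0 = 0. Factor out: x = 19^1 · u with u = 5/7 a unit in ℤ_19. Expand u iteratively via a_{v+i} = u_i mod 19, u_{i+1} = (u_i − a_{v+i})/19:
  u_0 = 5/7;  a_1 = 17;  u_1 = (u_0 − 17)/19 = -6/7
  u_1 = -6/7;  a_2 = 10;  u_2 = (u_1 − 10)/19 = -4/7
Digits: (0, 17, 10).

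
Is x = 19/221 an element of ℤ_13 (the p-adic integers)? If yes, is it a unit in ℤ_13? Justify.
x ∉ ℤ_13 (v_13(x) = -1 < 0)

ℤ_13 = {x ∈ ℚ_13 : v_13(x) ≥ 0} and ℤ_13^× = {x ∈ ℤ_13 : v_13(x) = 0}. Here v_13(19/221) = v_13(num) − v_13(den) = -1; compare against these criteria.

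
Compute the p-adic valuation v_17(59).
v_17(59) = 0

v_17(n) is the largest exponent k such that 17^k divides n. Factor out: 59 = 17^0 · 59. (Sign doesn't affect v_p.) So v_17(59) = 0.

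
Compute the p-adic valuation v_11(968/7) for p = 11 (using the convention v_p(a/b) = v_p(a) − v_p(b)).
v_11(968/7) = 2

Factor powers of 11 from the numerator and denominator of the reduced fraction: 968 = 11^2 · 8 and 7 = 11^0 · 7. Apply v_p(a/b) = v_p(a) − v_p(b): v_11(968/7) = 2 − 0 = 2.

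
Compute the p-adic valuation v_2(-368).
v_2(-368) = 4

v_2(n) is the largest exponent k such that 2^k divides n. Factor out: -368 = -2^4 · 23. (Sign doesn't affect v_p.) So v_2(-368) = 4.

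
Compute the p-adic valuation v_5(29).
v_5(29) = 0

v_5(n) is the largest exponent k such that 5^k divides n. Factor out: 29 = 5^0 · 29. (Sign doesn't affect v_p.) So v_5(29) = 0.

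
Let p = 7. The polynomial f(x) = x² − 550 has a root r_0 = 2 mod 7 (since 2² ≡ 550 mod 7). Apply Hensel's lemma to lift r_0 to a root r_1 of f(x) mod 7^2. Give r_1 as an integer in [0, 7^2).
r_1 = 16 (mod 49)

Hensel's recurrence: r_{i+1} = r_i − f(r_i)·(f′(r_i))^{-1} mod 7^{i+2}, with f′(x) = 2x. Iterate:
  r_0 = 2 (mod 7)
  r_1 = 16 (mod 49)
Final: r_1 = 16, and one checks f(r_1) ≡ 0 mod 7^2.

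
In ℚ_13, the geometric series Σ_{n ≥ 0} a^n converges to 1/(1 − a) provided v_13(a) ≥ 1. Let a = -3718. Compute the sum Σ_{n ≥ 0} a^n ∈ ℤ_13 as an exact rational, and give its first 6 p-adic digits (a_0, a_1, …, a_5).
Σ a^n = 1/(1 − a) = 1/3719;  first 6 digits = (1, 0, 4, 11, 2, 11)

v_13(a) = 2 ≥ 1, so the series converges in ℤ_13 to 1/(1 − a) = 1/(1 − (-3718)) = 1/3719. Expand this rational in ℤ_13: compute digits iteratively via d_i = x_i mod 13, x_{i+1} = (x_i − d_i)/13. The first 6 digits are (1, 0, 4, 11, 2, 11).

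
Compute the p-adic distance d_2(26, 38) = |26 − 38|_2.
d_2(26, 38) = 1/4

Step 1 — x − y = 26 − 38 = -12. Step 2 — v_2(-12) = 2 (factor: -12 = −(2^2 · 3); the sign does not affect v_p). Step 3 — |x − y|_2 = 2^{-2} = 1/4.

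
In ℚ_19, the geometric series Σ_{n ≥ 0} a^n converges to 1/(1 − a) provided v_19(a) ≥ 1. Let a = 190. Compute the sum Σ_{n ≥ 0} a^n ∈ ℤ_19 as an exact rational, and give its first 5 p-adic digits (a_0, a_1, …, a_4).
Σ a^n = 1/(1 − a) = -1/189;  first 5 digits = (1, 10, 5, 17, 1)

v_19(a) = 1 ≥ 1, so the series converges in ℤ_19 to 1/(1 − a) = 1/(1 − 190) = -1/189. Expand this rational in ℤ_19: compute digits iteratively via d_i = x_i mod 19, x_{i+1} = (x_i − d_i)/19. The first 5 digits are (1, 10, 5, 17, 1).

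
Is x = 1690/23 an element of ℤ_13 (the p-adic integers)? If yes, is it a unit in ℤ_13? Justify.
x ∈ ℤ_13 but not a unit; v_13(x) = 2 > 0

ℤ_13 = {x ∈ ℚ_13 : v_13(x) ≥ 0} and ℤ_13^× = {x ∈ ℤ_13 : v_13(x) = 0}. Here v_13(1690/23) = v_13(num) − v_13(den) = 2; compare against these criteria.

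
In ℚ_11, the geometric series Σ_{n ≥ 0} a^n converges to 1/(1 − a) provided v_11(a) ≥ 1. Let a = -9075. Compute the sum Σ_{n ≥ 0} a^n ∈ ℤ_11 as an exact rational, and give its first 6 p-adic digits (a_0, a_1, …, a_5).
Σ a^n = 1/(1 − a) = 1/9076;  first 6 digits = (1, 0, 2, 4, 3, 5)

v_11(a) = 2 ≥ 1, so the series converges in ℤ_11 to 1/(1 − a) = 1/(1 − (-9075)) = 1/9076. Expand this rational in ℤ_11: compute digits iteratively via d_i = x_i mod 11, x_{i+1} = (x_i − d_i)/11. The first 6 digits are (1, 0, 2, 4, 3, 5).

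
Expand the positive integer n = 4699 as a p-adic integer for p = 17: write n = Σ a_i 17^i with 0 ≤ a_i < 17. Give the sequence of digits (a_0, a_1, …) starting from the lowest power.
(a_0, a_1, …) = (7, 4, 16)

Repeated division by 17 gives the digits low-to-high: 4699 = 7 + 4·17^1 + 16·17^2. Digit sequence: (7, 4, 16).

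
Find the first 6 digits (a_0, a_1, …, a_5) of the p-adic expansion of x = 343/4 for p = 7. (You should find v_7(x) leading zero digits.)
(a_0, …, a_5) = (0, 0, 0, 2, 5, 1)

v_7(343/4) = 3, so a_0 = ... = a_2 = 0. Factor out: x = 7^3 · u with u = 1/4 a unit in ℤ_7. Expand u iteratively via a_{v+i} = u_i mod 7, u_{i+1} = (u_i − a_{v+i})/7:
  u_0 = 1/4;  a_3 = 2;  u_1 = (u_0 − 2)/7 = -1/4
  u_1 = -1/4;  a_4 = 5;  u_2 = (u_1 − 5)/7 = -3/4
  u_2 = -3/4;  a_5 = 1;  u_3 = (u_2 − 1)/7 = -1/4
Digits: (0, 0, 0, 2, 5, 1).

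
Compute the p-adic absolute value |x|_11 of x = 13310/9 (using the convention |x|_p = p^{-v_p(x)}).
|13310/9|_11 = 1/1331

Step 1 — compute v_11(x) by factoring powers of 11 out of the numerator and denominator: v_11(13310/9) = 3. Step 2 — apply |x|_p = p^{-v_p(x)} = 11^{-3} = 1/1331.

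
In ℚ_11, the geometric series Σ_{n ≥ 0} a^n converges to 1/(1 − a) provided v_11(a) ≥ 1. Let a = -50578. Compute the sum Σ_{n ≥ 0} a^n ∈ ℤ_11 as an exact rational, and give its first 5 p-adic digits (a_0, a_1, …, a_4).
Σ a^n = 1/(1 − a) = 1/50579;  first 5 digits = (1, 0, 0, 6, 7)

v_11(a) = 3 ≥ 1, so the series converges in ℤ_11 to 1/(1 − a) = 1/(1 − (-50578)) = 1/50579. Expand this rational in ℤ_11: compute digits iteratively via d_i = x_i mod 11, x_{i+1} = (x_i − d_i)/11. The first 5 digits are (1, 0, 0, 6, 7).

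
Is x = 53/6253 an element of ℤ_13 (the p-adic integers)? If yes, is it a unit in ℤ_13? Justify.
x ∉ ℤ_13 (v_13(x) = -2 < 0)

ℤ_13 = {x ∈ ℚ_13 : v_13(x) ≥ 0} and ℤ_13^× = {x ∈ ℤ_13 : v_13(x) = 0}. Here v_13(53/6253) = v_13(num) − v_13(den) = -2; compare against these criteria.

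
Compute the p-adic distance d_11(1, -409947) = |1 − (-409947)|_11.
d_11(1, -409947) = 1/14641

Step 1 — x − y = 1 − (-409947) = 409948. Step 2 — v_11(409948) = 4 (factor: 409948 = (11^4 · 28); the sign does not affect v_p). Step 3 — |x − y|_11 = 11^{-4} = 1/14641.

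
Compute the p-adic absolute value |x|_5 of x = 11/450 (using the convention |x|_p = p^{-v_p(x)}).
|11/450|_5 = 25

Step 1 — compute v_5(x) by factoring powers of 5 out of the numerator and denominator: v_5(11/450) = -2. Step 2 — apply |x|_p = p^{-v_p(x)} = 5^{2} = 25.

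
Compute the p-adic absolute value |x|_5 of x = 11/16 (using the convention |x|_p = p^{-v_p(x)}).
|11/16|_5 = 1

Step 1 — compute v_5(x) by factoring powers of 5 out of the numerator and denominator: v_5(11/16) = 0. Step 2 — apply |x|_p = p^{-v_p(x)} = 5^{0} = 1.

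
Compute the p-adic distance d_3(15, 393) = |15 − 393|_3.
d_3(15, 393) = 1/27

Step 1 — x − y = 15 − 393 = -378. Step 2 — v_3(-378) = 3 (factor: -378 = −(3^3 · 14); the sign does not affect v_p). Step 3 — |x − y|_3 = 3^{-3} = 1/27.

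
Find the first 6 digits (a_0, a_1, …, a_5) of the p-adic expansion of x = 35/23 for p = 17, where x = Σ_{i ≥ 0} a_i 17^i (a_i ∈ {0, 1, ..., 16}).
(a_0, …, a_5) = (3, 11, 6, 7, 4, 16)

v_17(35/23) = 0 (numerator and denominator both coprime to 17), so x ∈ ℤ_17^×. Compute digits iteratively via a_i = x_i mod 17, x_{i+1} = (x_i − a_i)/17, with x_0 = x:
  x_0 = 35/23;  a_0 = 3;  x_1 = (x_0 − 3)/17 = -2/23
  x_1 = -2/23;  a_1 = 11;  x_2 = (x_1 − 11)/17 = -15/23
  x_2 = -15/23;  a_2 = 6;  x_3 = (x_2 − 6)/17 = -9/23
  x_3 = -9/23;  a_3 = 7;  x_4 = (x_3 − 7)/17 = -10/23
  x_4 = -10/23;  a_4 = 4;  x_5 = (x_4 − 4)/17 = -6/23
  x_5 = -6/23;  a_5 = 16;  x_6 = (x_5 − 16)/17 = -22/23
Digits: (3, 11, 6, 7, 4, 16).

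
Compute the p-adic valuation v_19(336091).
v_19(336091) = 3

v_19(n) is the largest exponent k such that 19^k divides n. Factor out: 336091 = 19^3 · 49. (Sign doesn't affect v_p.) So v_19(336091) = 3.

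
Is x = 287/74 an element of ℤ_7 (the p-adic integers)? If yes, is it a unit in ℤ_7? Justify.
x ∈ ℤ_7 but not a unit; v_7(x) = 1 > 0

ℤ_7 = {x ∈ ℚ_7 : v_7(x) ≥ 0} and ℤ_7^× = {x ∈ ℤ_7 : v_7(x) = 0}. Here v_7(287/74) = v_7(num) − v_7(den) = 1; compare against these criteria.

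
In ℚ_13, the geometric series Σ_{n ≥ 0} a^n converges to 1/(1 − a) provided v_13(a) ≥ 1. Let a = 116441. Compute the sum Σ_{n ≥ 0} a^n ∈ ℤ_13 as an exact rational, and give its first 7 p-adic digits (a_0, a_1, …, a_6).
Σ a^n = 1/(1 − a) = -1/116440;  first 7 digits = (1, 0, 0, 1, 4, 0, 1)

v_13(a) = 3 ≥ 1, so the series converges in ℤ_13 to 1/(1 − a) = 1/(1 − 116441) = -1/116440. Expand this rational in ℤ_13: compute digits iteratively via d_i = x_i mod 13, x_{i+1} = (x_i − d_i)/13. The first 7 digits are (1, 0, 0, 1, 4, 0, 1).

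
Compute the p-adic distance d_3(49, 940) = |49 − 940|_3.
d_3(49, 940) = 1/81

Step 1 — x − y = 49 − 940 = -891. Step 2 — v_3(-891) = 4 (factor: -891 = −(3^4 · 11); the sign does not affect v_p). Step 3 — |x − y|_3 = 3^{-4} = 1/81.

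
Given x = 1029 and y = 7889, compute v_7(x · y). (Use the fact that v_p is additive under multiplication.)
v_7(8117781) = 6

v_p(x) = 3 (factor: 1029 = 7^3 · 3); v_p(y) = 3 (factor: 7889 = 7^3 · 23). Additivity: v_p(xy) = v_p(x) + v_p(y) = 3 + 3 = 6. (Direct check: xy = 8117781 = 7^6 · (69).)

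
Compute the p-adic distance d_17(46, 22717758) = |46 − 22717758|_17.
d_17(46, 22717758) = 1/1419857

Step 1 — x − y = 46 − 22717758 = -22717712. Step 2 — v_17(-22717712) = 5 (factor: -22717712 = −(17^5 · 16); the sign does not affect v_p). Step 3 — |x − y|_17 = 17^{-5} = 1/1419857.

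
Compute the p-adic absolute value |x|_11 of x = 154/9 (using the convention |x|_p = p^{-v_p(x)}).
|154/9|_11 = 1/11

Step 1 — compute v_11(x) by factoring powers of 11 out of the numerator and denominator: v_11(154/9) = 1. Step 2 — apply |x|_p = p^{-v_p(x)} = 11^{-1} = 1/11.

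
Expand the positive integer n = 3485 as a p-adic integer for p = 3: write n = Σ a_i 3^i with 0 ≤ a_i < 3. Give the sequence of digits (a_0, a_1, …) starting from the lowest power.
(a_0, a_1, …) = (2, 0, 0, 0, 1, 2, 1, 1)

Repeated division by 3 gives the digits low-to-high: 3485 = 2 + 1·3^4 + 2·3^5 + 1·3^6 + 1·3^7. Digit sequence: (2, 0, 0, 0, 1, 2, 1, 1).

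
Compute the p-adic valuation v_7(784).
v_7(784) = 2

v_7(n) is the largest exponent k such that 7^k divides n. Factor out: 784 = 7^2 · 16. (Sign doesn't affect v_p.) So v_7(784) = 2.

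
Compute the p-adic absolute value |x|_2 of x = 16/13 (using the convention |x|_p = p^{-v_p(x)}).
|16/13|_2 = 1/16

Step 1 — compute v_2(x) by factoring powers of 2 out of the numerator and denominator: v_2(16/13) = 4. Step 2 — apply |x|_p = p^{-v_p(x)} = 2^{-4} = 1/16.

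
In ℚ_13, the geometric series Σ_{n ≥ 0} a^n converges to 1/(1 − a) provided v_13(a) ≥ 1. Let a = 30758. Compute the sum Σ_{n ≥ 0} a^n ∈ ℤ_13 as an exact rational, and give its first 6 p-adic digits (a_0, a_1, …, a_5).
Σ a^n = 1/(1 − a) = -1/30757;  first 6 digits = (1, 0, 0, 1, 1, 0)

v_13(a) = 3 ≥ 1, so the series converges in ℤ_13 to 1/(1 − a) = 1/(1 − 30758) = -1/30757. Expand this rational in ℤ_13: compute digits iteratively via d_i = x_i mod 13, x_{i+1} = (x_i − d_i)/13. The first 6 digits are (1, 0, 0, 1, 1, 0).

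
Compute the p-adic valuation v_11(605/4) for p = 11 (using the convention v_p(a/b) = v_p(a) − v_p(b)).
v_11(605/4) = 2

Factor powers of 11 from the numerator and denominator of the reduced fraction: 605 = 11^2 · 5 and 4 = 11^0 · 4. Apply v_p(a/b) = v_p(a) − v_p(b): v_11(605/4) = 2 − 0 = 2.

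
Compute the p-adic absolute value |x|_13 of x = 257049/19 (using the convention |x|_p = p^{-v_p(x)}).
|257049/19|_13 = 1/28561

Step 1 — compute v_13(x) by factoring powers of 13 out of the numerator and denominator: v_13(257049/19) = 4. Step 2 — apply |x|_p = p^{-v_p(x)} = 13^{-4} = 1/28561.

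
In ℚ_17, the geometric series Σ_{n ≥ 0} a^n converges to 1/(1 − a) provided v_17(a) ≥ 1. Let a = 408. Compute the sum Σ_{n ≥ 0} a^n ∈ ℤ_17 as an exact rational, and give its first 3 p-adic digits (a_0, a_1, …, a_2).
Σ a^n = 1/(1 − a) = -1/407;  first 3 digits = (1, 7, 16)

v_17(a) = 1 ≥ 1, so the series converges in ℤ_17 to 1/(1 − a) = 1/(1 − 408) = -1/407. Expand this rational in ℤ_17: compute digits iteratively via d_i = x_i mod 17, x_{i+1} = (x_i − d_i)/17. The first 3 digits are (1, 7, 16).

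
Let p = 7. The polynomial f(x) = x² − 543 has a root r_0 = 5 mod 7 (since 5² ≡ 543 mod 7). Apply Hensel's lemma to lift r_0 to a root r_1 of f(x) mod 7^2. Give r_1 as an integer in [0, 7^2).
r_1 = 47 (mod 49)

Hensel's recurrence: r_{i+1} = r_i − f(r_i)·(f′(r_i))^{-1} mod 7^{i+2}, with f′(x) = 2x. Iterate:
  r_0 = 5 (mod 7)
  r_1 = 47 (mod 49)
Final: r_1 = 47, and one checks f(r_1) ≡ 0 mod 7^2.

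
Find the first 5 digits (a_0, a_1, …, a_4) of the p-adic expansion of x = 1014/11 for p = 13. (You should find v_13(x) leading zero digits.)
(a_0, …, a_4) = (0, 0, 10, 4, 2)

v_13(1014/11) = 2, so a_0 = ... = a_1 = 0. Factor out: x = 13^2 · u with u = 6/11 a unit in ℤ_13. Expand u iteratively via a_{v+i} = u_i mod 13, u_{i+1} = (u_i − a_{v+i})/13:
  u_0 = 6/11;  a_2 = 10;  u_1 = (u_0 − 10)/13 = -8/11
  u_1 = -8/11;  a_3 = 4;  u_2 = (u_1 − 4)/13 = -4/11
  u_2 = -4/11;  a_4 = 2;  u_3 = (u_2 − 2)/13 = -2/11
Digits: (0, 0, 10, 4, 2).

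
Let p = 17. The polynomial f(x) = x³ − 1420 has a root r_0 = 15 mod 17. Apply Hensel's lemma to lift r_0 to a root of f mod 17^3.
r_2 = 4741 (mod 4913)

Hensel: r_{i+1} = r_i − f(r_i)/f′(r_i) mod 17^{i+2}, where f′(x) = 3x². Iterate:
  r_0 = 15 (mod 17)
  r_1 = 117 (mod 289)
  r_2 = 4741 (mod 4913)
Final: r = 4741 with f(r) ≡ 0 mod 17^3.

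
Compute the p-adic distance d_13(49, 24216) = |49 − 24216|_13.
d_13(49, 24216) = 1/2197

Step 1 — x − y = 49 − 24216 = -24167. Step 2 — v_13(-24167) = 3 (factor: -24167 = −(13^3 · 11); the sign does not affect v_p). Step 3 — |x − y|_13 = 13^{-3} = 1/2197.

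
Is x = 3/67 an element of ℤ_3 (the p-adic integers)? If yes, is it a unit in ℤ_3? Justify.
x ∈ ℤ_3 but not a unit; v_3(x) = 1 > 0

ℤ_3 = {x ∈ ℚ_3 : v_3(x) ≥ 0} and ℤ_3^× = {x ∈ ℤ_3 : v_3(x) = 0}. Here v_3(3/67) = v_3(num) − v_3(den) = 1; compare against these criteria.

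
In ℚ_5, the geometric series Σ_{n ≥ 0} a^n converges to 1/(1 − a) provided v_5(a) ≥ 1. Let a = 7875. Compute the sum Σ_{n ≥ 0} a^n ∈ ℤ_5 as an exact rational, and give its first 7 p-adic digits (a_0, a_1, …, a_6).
Σ a^n = 1/(1 − a) = -1/7874;  first 7 digits = (1, 0, 0, 3, 2, 2, 4)

v_5(a) = 3 ≥ 1, so the series converges in ℤ_5 to 1/(1 − a) = 1/(1 − 7875) = -1/7874. Expand this rational in ℤ_5: compute digits iteratively via d_i = x_i mod 5, x_{i+1} = (x_i − d_i)/5. The first 7 digits are (1, 0, 0, 3, 2, 2, 4).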